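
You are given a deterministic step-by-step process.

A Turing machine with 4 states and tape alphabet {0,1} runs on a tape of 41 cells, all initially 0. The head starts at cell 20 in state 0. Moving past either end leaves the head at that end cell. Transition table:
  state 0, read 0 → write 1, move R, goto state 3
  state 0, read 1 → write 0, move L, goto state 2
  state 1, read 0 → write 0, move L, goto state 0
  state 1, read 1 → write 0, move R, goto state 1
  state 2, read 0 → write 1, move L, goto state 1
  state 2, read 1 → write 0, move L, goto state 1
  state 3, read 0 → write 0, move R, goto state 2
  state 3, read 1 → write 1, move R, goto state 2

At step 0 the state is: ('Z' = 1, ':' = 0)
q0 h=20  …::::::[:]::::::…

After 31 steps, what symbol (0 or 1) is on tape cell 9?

0

gen 0: q0 h=20  …::::::[:]::::::…
gen 1: q3 h=21  …:::::Z[:]::::::…
gen 2: q2 h=22  …::::Z:[:]::::::…
gen 3: q1 h=21  …:::::Z[:]Z:::::…
gen 4: q0 h=20  …::::::[Z]:Z::::…
gen 5: q2 h=19  …::::::[:]::Z:::…
gen 6: q1 h=18  …::::::[:]Z::Z::…
gen 7: q0 h=17  …::::::[:]:Z::Z:…
gen 8: q3 h=18  …:::::Z[:]Z::Z::…
gen 9: q2 h=19  …::::Z:[Z]::Z:::…
gen 10: q1 h=18  …:::::Z[:]:::Z::…
gen 11: q0 h=17  …::::::[Z]::::Z:…
gen 12: q2 h=16  …::::::[:]:::::Z…
gen 13: q1 h=15  …::::::[:]Z:::::…
gen 14: q0 h=14  …::::::[:]:Z::::…
gen 15: q3 h=15  …:::::Z[:]Z:::::…
gen 16: q2 h=16  …::::Z:[Z]:::::Z…
gen 17: q1 h=15  …:::::Z[:]::::::…
gen 18: q0 h=14  …::::::[Z]::::::…
gen 19: q2 h=13  …::::::[:]::::::…
gen 20: q1 h=12  …::::::[:]Z:::::…
gen 21: q0 h=11  …::::::[:]:Z::::…
gen 22: q3 h=12  …:::::Z[:]Z:::::…
gen 23: q2 h=13  …::::Z:[Z]::::::…
gen 24: q1 h=12  …:::::Z[:]::::::…
gen 25: q0 h=11  …::::::[Z]::::::…
gen 26: q2 h=10  …::::::[:]::::::…
gen 27: q1 h= 9  …::::::[:]Z:::::…
gen 28: q0 h= 8  …::::::[:]:Z::::…
gen 29: q3 h= 9  …:::::Z[:]Z:::::…
gen 30: q2 h=10  …::::Z:[Z]::::::…
gen 31: q1 h= 9  …:::::Z[:]::::::…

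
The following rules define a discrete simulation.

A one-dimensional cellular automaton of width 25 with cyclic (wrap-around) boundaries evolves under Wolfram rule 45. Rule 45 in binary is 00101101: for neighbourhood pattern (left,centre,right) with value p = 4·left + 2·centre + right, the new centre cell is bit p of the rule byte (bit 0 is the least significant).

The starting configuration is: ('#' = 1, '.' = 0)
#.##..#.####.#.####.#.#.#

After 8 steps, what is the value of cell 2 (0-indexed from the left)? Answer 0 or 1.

0

k=0  #.##..#.####.#.####.#.#.#
k=1  .##...###...####...######
k=2  ##..#.#...#.#....#.#.....
k=3  #...###.#.###.##.###.###.
k=4  #.#.#..####..##.##..##..#
k=5  .####..#.....#.##...#...#
k=6  ##.....#.###.###..#.#.#.#
k=7  ...###.###..##....#######
k=8  .#.#..##....#..##.#......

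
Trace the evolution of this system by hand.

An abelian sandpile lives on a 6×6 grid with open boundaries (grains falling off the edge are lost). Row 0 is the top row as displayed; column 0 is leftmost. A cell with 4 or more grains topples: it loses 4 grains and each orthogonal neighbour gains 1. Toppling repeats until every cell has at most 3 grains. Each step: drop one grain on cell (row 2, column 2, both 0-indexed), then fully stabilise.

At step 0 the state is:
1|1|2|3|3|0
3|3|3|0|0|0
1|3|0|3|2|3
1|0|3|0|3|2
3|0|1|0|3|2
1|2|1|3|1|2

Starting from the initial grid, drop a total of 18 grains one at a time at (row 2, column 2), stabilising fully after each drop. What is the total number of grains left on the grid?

68

step 0: 1|1|2|3|3|0
3|3|3|0|0|0
1|3|0|3|2|3
1|0|3|0|3|2
3|0|1|0|3|2
1|2|1|3|1|2
step 1: 1|1|2|3|3|0
3|3|3|0|0|0
1|3|1|3|2|3
1|0|3|0|3|2
3|0|1|0|3|2
1|2|1|3|1|2
step 2: 1|1|2|3|3|0
3|3|3|0|0|0
1|3|2|3|2|3
1|0|3|0|3|2
3|0|1|0|3|2
1|2|1|3|1|2
step 3: 1|1|2|3|3|0
3|3|3|0|0|0
1|3|3|3|2|3
1|0|3|0|3|2
3|0|1|0|3|2
1|2|1|3|1|2
step 4: 2|2|3|3|3|0
0|2|2|2|0|0
3|2|0|1|3|3
1|2|1|2|3|2
3|0|2|0|3|2
1|2|1|3|1|2
step 5: 2|2|3|3|3|0
0|2|2|2|0|0
3|2|1|1|3|3
1|2|1|2|3|2
3|0|2|0|3|2
1|2|1|3|1|2
step 6: 2|2|3|3|3|0
0|2|2|2|0|0
3|2|2|1|3|3
1|2|1|2|3|2
3|0|2|0|3|2
1|2|1|3|1|2
step 7: 2|2|3|3|3|0
0|2|2|2|0|0
3|2|3|1|3|3
1|2|1|2|3|2
3|0|2|0|3|2
1|2|1|3|1|2
step 8: 2|2|3|3|3|0
0|2|3|2|0|0
3|3|0|2|3|3
1|2|2|2|3|2
3|0|2|0|3|2
1|2|1|3|1|2
step 9: 2|2|3|3|3|0
0|2|3|2|0|0
3|3|1|2|3|3
1|2|2|2|3|2
3|0|2|0|3|2
1|2|1|3|1|2
step 10: 2|2|3|3|3|0
0|2|3|2|0|0
3|3|2|2|3|3
1|2|2|2|3|2
3|0|2|0|3|2
1|2|1|3|1|2
step 11: 2|2|3|3|3|0
0|2|3|2|0|0
3|3|3|2|3|3
1|2|2|2|3|2
3|0|2|0|3|2
1|2|1|3|1|2
step 12: 3|0|3|2|0|1
2|3|0|2|3|1
1|0|2|3|2|1
3|1|2|1|3|1
3|1|3|2|1|0
1|2|1|3|2|3
step 13: 3|0|3|2|0|1
2|3|0|2|3|1
1|0|3|3|2|1
3|1|2|1|3|1
3|1|3|2|1|0
1|2|1|3|2|3
step 14: 3|0|3|2|0|1
2|3|1|3|3|1
1|1|1|0|3|1
3|1|3|2|3|1
3|1|3|2|1|0
1|2|1|3|2|3
step 15: 3|0|3|2|0|1
2|3|1|3|3|1
1|1|2|0|3|1
3|1|3|2|3|1
3|1|3|2|1|0
1|2|1|3|2|3
step 16: 3|0|3|2|0|1
2|3|1|3|3|1
1|1|3|0|3|1
3|1|3|2|3|1
3|1|3|2|1|0
1|2|1|3|2|3
step 17: 3|0|3|2|0|1
2|3|2|3|3|1
1|2|1|1|3|1
3|2|1|3|3|1
3|2|0|3|1|0
1|2|2|3|2|3
step 18: 3|0|3|2|0|1
2|3|2|3|3|1
1|2|2|1|3|1
3|2|1|3|3|1
3|2|0|3|1|0
1|2|2|3|2|3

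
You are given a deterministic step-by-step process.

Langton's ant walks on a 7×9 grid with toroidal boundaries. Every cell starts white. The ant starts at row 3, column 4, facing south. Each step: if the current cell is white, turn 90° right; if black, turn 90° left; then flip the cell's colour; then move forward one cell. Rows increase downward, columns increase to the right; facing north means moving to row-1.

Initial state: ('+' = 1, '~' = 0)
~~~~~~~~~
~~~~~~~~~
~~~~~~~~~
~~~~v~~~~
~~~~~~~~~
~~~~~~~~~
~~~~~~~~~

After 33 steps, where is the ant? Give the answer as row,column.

t=0: ~~~~~~~~~
~~~~~~~~~
~~~~~~~~~
~~~~v~~~~
~~~~~~~~~
~~~~~~~~~
~~~~~~~~~
t=1: ~~~~~~~~~
~~~~~~~~~
~~~~~~~~~
~~~<+~~~~
~~~~~~~~~
~~~~~~~~~
~~~~~~~~~
t=2: ~~~~~~~~~
~~~~~~~~~
~~~^~~~~~
~~~++~~~~
~~~~~~~~~
~~~~~~~~~
~~~~~~~~~
t=3: ~~~~~~~~~
~~~~~~~~~
~~~+>~~~~
~~~++~~~~
~~~~~~~~~
~~~~~~~~~
~~~~~~~~~
t=4: ~~~~~~~~~
~~~~~~~~~
~~~++~~~~
~~~+v~~~~
~~~~~~~~~
~~~~~~~~~
~~~~~~~~~
t=5: ~~~~~~~~~
~~~~~~~~~
~~~++~~~~
~~~+~>~~~
~~~~~~~~~
~~~~~~~~~
~~~~~~~~~
t=6: ~~~~~~~~~
~~~~~~~~~
~~~++~~~~
~~~+~+~~~
~~~~~v~~~
~~~~~~~~~
~~~~~~~~~
t=7: ~~~~~~~~~
~~~~~~~~~
~~~++~~~~
~~~+~+~~~
~~~~<+~~~
~~~~~~~~~
~~~~~~~~~
t=8: ~~~~~~~~~
~~~~~~~~~
~~~++~~~~
~~~+^+~~~
~~~~++~~~
~~~~~~~~~
~~~~~~~~~
t=9: ~~~~~~~~~
~~~~~~~~~
~~~++~~~~
~~~++>~~~
~~~~++~~~
~~~~~~~~~
~~~~~~~~~
t=10: ~~~~~~~~~
~~~~~~~~~
~~~++^~~~
~~~++~~~~
~~~~++~~~
~~~~~~~~~
~~~~~~~~~
t=11: ~~~~~~~~~
~~~~~~~~~
~~~+++>~~
~~~++~~~~
~~~~++~~~
~~~~~~~~~
~~~~~~~~~
t=12: ~~~~~~~~~
~~~~~~~~~
~~~++++~~
~~~++~v~~
~~~~++~~~
~~~~~~~~~
~~~~~~~~~
t=13: ~~~~~~~~~
~~~~~~~~~
~~~++++~~
~~~++<+~~
~~~~++~~~
~~~~~~~~~
~~~~~~~~~
t=14: ~~~~~~~~~
~~~~~~~~~
~~~++^+~~
~~~++++~~
~~~~++~~~
~~~~~~~~~
~~~~~~~~~
t=15: ~~~~~~~~~
~~~~~~~~~
~~~+<~+~~
~~~++++~~
~~~~++~~~
~~~~~~~~~
~~~~~~~~~
t=16: ~~~~~~~~~
~~~~~~~~~
~~~+~~+~~
~~~+v++~~
~~~~++~~~
~~~~~~~~~
~~~~~~~~~
t=17: ~~~~~~~~~
~~~~~~~~~
~~~+~~+~~
~~~+~>+~~
~~~~++~~~
~~~~~~~~~
~~~~~~~~~
t=18: ~~~~~~~~~
~~~~~~~~~
~~~+~^+~~
~~~+~~+~~
~~~~++~~~
~~~~~~~~~
~~~~~~~~~
t=19: ~~~~~~~~~
~~~~~~~~~
~~~+~+>~~
~~~+~~+~~
~~~~++~~~
~~~~~~~~~
~~~~~~~~~
t=20: ~~~~~~~~~
~~~~~~^~~
~~~+~+~~~
~~~+~~+~~
~~~~++~~~
~~~~~~~~~
~~~~~~~~~
t=21: ~~~~~~~~~
~~~~~~+>~
~~~+~+~~~
~~~+~~+~~
~~~~++~~~
~~~~~~~~~
~~~~~~~~~
t=22: ~~~~~~~~~
~~~~~~++~
~~~+~+~v~
~~~+~~+~~
~~~~++~~~
~~~~~~~~~
~~~~~~~~~
t=23: ~~~~~~~~~
~~~~~~++~
~~~+~+<+~
~~~+~~+~~
~~~~++~~~
~~~~~~~~~
~~~~~~~~~
t=24: ~~~~~~~~~
~~~~~~^+~
~~~+~+++~
~~~+~~+~~
~~~~++~~~
~~~~~~~~~
~~~~~~~~~
t=25: ~~~~~~~~~
~~~~~<~+~
~~~+~+++~
~~~+~~+~~
~~~~++~~~
~~~~~~~~~
~~~~~~~~~
t=26: ~~~~~^~~~
~~~~~+~+~
~~~+~+++~
~~~+~~+~~
~~~~++~~~
~~~~~~~~~
~~~~~~~~~
t=27: ~~~~~+>~~
~~~~~+~+~
~~~+~+++~
~~~+~~+~~
~~~~++~~~
~~~~~~~~~
~~~~~~~~~
t=28: ~~~~~++~~
~~~~~+v+~
~~~+~+++~
~~~+~~+~~
~~~~++~~~
~~~~~~~~~
~~~~~~~~~
t=29: ~~~~~++~~
~~~~~<++~
~~~+~+++~
~~~+~~+~~
~~~~++~~~
~~~~~~~~~
~~~~~~~~~
t=30: ~~~~~++~~
~~~~~~++~
~~~+~v++~
~~~+~~+~~
~~~~++~~~
~~~~~~~~~
~~~~~~~~~
t=31: ~~~~~++~~
~~~~~~++~
~~~+~~>+~
~~~+~~+~~
~~~~++~~~
~~~~~~~~~
~~~~~~~~~
t=32: ~~~~~++~~
~~~~~~^+~
~~~+~~~+~
~~~+~~+~~
~~~~++~~~
~~~~~~~~~
~~~~~~~~~
t=33: ~~~~~++~~
~~~~~<~+~
~~~+~~~+~
~~~+~~+~~
~~~~++~~~
~~~~~~~~~
~~~~~~~~~

1,5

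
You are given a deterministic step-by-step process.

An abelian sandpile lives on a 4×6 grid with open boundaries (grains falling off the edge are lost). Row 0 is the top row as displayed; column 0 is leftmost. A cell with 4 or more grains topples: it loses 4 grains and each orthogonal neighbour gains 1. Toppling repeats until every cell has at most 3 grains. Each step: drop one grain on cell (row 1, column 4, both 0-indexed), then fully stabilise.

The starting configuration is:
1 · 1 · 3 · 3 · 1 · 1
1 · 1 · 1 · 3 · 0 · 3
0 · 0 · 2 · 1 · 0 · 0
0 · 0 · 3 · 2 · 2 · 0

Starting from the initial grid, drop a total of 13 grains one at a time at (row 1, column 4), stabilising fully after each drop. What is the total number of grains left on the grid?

gen 0: 1 · 1 · 3 · 3 · 1 · 1
1 · 1 · 1 · 3 · 0 · 3
0 · 0 · 2 · 1 · 0 · 0
0 · 0 · 3 · 2 · 2 · 0
gen 1: 1 · 1 · 3 · 3 · 1 · 1
1 · 1 · 1 · 3 · 1 · 3
0 · 0 · 2 · 1 · 0 · 0
0 · 0 · 3 · 2 · 2 · 0
gen 2: 1 · 1 · 3 · 3 · 1 · 1
1 · 1 · 1 · 3 · 2 · 3
0 · 0 · 2 · 1 · 0 · 0
0 · 0 · 3 · 2 · 2 · 0
gen 3: 1 · 1 · 3 · 3 · 1 · 1
1 · 1 · 1 · 3 · 3 · 3
0 · 0 · 2 · 1 · 0 · 0
0 · 0 · 3 · 2 · 2 · 0
gen 4: 1 · 2 · 0 · 1 · 3 · 2
1 · 1 · 3 · 1 · 2 · 0
0 · 0 · 2 · 2 · 1 · 1
0 · 0 · 3 · 2 · 2 · 0
gen 5: 1 · 2 · 0 · 1 · 3 · 2
1 · 1 · 3 · 1 · 3 · 0
0 · 0 · 2 · 2 · 1 · 1
0 · 0 · 3 · 2 · 2 · 0
gen 6: 1 · 2 · 0 · 2 · 0 · 3
1 · 1 · 3 · 2 · 1 · 1
0 · 0 · 2 · 2 · 2 · 1
0 · 0 · 3 · 2 · 2 · 0
gen 7: 1 · 2 · 0 · 2 · 0 · 3
1 · 1 · 3 · 2 · 2 · 1
0 · 0 · 2 · 2 · 2 · 1
0 · 0 · 3 · 2 · 2 · 0
gen 8: 1 · 2 · 0 · 2 · 0 · 3
1 · 1 · 3 · 2 · 3 · 1
0 · 0 · 2 · 2 · 2 · 1
0 · 0 · 3 · 2 · 2 · 0
gen 9: 1 · 2 · 0 · 2 · 1 · 3
1 · 1 · 3 · 3 · 0 · 2
0 · 0 · 2 · 2 · 3 · 1
0 · 0 · 3 · 2 · 2 · 0
gen 10: 1 · 2 · 0 · 2 · 1 · 3
1 · 1 · 3 · 3 · 1 · 2
0 · 0 · 2 · 2 · 3 · 1
0 · 0 · 3 · 2 · 2 · 0
gen 11: 1 · 2 · 0 · 2 · 1 · 3
1 · 1 · 3 · 3 · 2 · 2
0 · 0 · 2 · 2 · 3 · 1
0 · 0 · 3 · 2 · 2 · 0
gen 12: 1 · 2 · 0 · 2 · 1 · 3
1 · 1 · 3 · 3 · 3 · 2
0 · 0 · 2 · 2 · 3 · 1
0 · 0 · 3 · 2 · 2 · 0
gen 13: 1 · 2 · 1 · 3 · 2 · 3
1 · 2 · 1 · 2 · 2 · 3
0 · 1 · 1 · 2 · 2 · 2
0 · 1 · 1 · 1 · 0 · 1

35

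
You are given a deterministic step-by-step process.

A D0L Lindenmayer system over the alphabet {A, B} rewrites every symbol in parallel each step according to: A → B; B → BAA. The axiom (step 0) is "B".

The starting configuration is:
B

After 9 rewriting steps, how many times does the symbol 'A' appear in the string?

t=0: B
t=1: BAA
t=2: BAABB
t=3: BAABBBAABAA
t=4: BAABBBAABAABAABBBAABB
t=5: BAABBBAABAABAABBBAABBBAABBBAABAABAABBBAABAA
t=6: BAABBBAABAABAABBBAABBBAABBBAABAABAABBBAABAABAABBBAABAABAABBBAABBBAABBBAABAABAABBBAABB
t=7: BAABBBAABAABAABBBAABBBAABBBAABAABAABBBAABAABAABBBAABAABAAB…ABAABAABBBAABAABAABBBAABAABAABBBAABBBAABBBAABAABAABBBAABAA  (len 171)
t=8: BAABBBAABAABAABBBAABBBAABBBAABAABAABBBAABAABAABBBAABAABAAB…AABAABAABBBAABAABAABBBAABAABAABBBAABBBAABBBAABAABAABBBAABB  (len 341)
t=9: BAABBBAABAABAABBBAABBBAABBBAABAABAABBBAABAABAABBBAABAABAAB…ABAABAABBBAABAABAABBBAABAABAABBBAABBBAABBBAABAABAABBBAABAA  (len 683)

342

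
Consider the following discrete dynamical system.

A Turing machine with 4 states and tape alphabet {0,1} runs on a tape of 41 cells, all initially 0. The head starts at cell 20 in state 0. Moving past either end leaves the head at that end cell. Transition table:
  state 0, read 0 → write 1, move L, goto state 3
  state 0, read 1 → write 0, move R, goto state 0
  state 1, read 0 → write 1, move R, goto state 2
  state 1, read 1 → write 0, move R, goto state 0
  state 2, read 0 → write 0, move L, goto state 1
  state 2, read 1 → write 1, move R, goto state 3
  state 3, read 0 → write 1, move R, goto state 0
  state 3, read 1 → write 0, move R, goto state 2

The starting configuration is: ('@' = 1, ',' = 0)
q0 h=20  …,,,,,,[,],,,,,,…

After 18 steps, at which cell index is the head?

26

step 0: q0 h=20  …,,,,,,[,],,,,,,…
step 1: q3 h=19  …,,,,,,[,]@,,,,,…
step 2: q0 h=20  …,,,,,@[@],,,,,,…
step 3: q0 h=21  …,,,,@,[,],,,,,,…
step 4: q3 h=20  …,,,,,@[,]@,,,,,…
step 5: q0 h=21  …,,,,@@[@],,,,,,…
step 6: q0 h=22  …,,,@@,[,],,,,,,…
step 7: q3 h=21  …,,,,@@[,]@,,,,,…
step 8: q0 h=22  …,,,@@@[@],,,,,,…
step 9: q0 h=23  …,,@@@,[,],,,,,,…
step 10: q3 h=22  …,,,@@@[,]@,,,,,…
step 11: q0 h=23  …,,@@@@[@],,,,,,…
step 12: q0 h=24  …,@@@@,[,],,,,,,…
step 13: q3 h=23  …,,@@@@[,]@,,,,,…
step 14: q0 h=24  …,@@@@@[@],,,,,,…
step 15: q0 h=25  …@@@@@,[,],,,,,,…
step 16: q3 h=24  …,@@@@@[,]@,,,,,…
step 17: q0 h=25  …@@@@@@[@],,,,,,…
step 18: q0 h=26  …@@@@@,[,],,,,,,…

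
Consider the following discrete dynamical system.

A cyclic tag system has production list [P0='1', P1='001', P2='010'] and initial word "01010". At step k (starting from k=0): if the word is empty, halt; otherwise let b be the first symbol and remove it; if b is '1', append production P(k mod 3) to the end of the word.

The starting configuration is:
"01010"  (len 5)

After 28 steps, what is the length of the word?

step 0: "01010"  (len 5)
step 1: "1010"  (len 4)
step 2: "010001"  (len 6)
step 3: "10001"  (len 5)
step 4: "00011"  (len 5)
step 5: "0011"  (len 4)
step 6: "011"  (len 3)
step 7: "11"  (len 2)
step 8: "1001"  (len 4)
step 9: "001010"  (len 6)
step 10: "01010"  (len 5)
step 11: "1010"  (len 4)
step 12: "010010"  (len 6)
step 13: "10010"  (len 5)
step 14: "0010001"  (len 7)
step 15: "010001"  (len 6)
step 16: "10001"  (len 5)
step 17: "0001001"  (len 7)
step 18: "001001"  (len 6)
step 19: "01001"  (len 5)
step 20: "1001"  (len 4)
step 21: "001010"  (len 6)
step 22: "01010"  (len 5)
step 23: "1010"  (len 4)
step 24: "010010"  (len 6)
step 25: "10010"  (len 5)
step 26: "0010001"  (len 7)
step 27: "010001"  (len 6)
step 28: "10001"  (len 5)

5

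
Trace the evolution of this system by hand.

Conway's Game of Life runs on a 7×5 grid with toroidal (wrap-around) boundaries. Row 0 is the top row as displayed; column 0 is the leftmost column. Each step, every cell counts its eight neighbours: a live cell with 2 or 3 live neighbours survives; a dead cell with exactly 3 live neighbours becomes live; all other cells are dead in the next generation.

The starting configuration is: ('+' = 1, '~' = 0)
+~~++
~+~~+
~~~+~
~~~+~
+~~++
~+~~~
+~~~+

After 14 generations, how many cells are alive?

7

[0] +~~++
~+~~+
~~~+~
~~~+~
+~~++
~+~~~
+~~~+
[1] ~+~+~
~~+~~
~~+++
~~++~
+~+++
~+~+~
~+~+~
[2] ~+~+~
~+~~+
~+~~+
+~~~~
+~~~~
~+~~~
++~++
[3] ~+~+~
~+~++
~+~~+
++~~+
++~~~
~++~~
~+~++
[4] ~+~~~
~+~++
~+~~~
~~+~+
~~~~+
~~~++
~+~++
[5] ~+~~~
~+~~~
~+~~+
+~~+~
+~~~+
~~+~~
~~~++
[6] +~+~~
~++~~
~++~+
~+~+~
++~++
+~~~~
~~++~
[7] ~~~~~
~~~~~
~~~~~
~~~~~
~+~+~
+~~~~
~~+++
[8] ~~~+~
~~~~~
~~~~~
~~~~~
~~~~~
++~~~
~~~++
[9] ~~~++
~~~~~
~~~~~
~~~~~
~~~~~
+~~~+
+~+++
[10] +~+~~
~~~~~
~~~~~
~~~~~
~~~~~
++~~~
~++~~
[11] ~~+~~
~~~~~
~~~~~
~~~~~
~~~~~
+++~~
~~+~~
[12] ~~~~~
~~~~~
~~~~~
~~~~~
~+~~~
~++~~
~~++~
[13] ~~~~~
~~~~~
~~~~~
~~~~~
~++~~
~+~+~
~+++~
[14] ~~+~~
~~~~~
~~~~~
~~~~~
~++~~
+~~+~
~+~+~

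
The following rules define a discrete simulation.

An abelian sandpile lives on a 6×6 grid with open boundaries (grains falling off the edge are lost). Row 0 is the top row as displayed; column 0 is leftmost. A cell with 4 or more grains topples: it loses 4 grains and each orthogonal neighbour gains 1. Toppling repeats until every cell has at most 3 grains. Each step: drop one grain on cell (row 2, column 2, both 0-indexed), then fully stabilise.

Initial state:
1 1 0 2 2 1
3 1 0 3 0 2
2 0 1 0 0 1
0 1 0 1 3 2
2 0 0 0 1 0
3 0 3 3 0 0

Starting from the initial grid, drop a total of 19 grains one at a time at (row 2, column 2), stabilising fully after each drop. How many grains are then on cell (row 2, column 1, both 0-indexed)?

t=0: 1 1 0 2 2 1
3 1 0 3 0 2
2 0 1 0 0 1
0 1 0 1 3 2
2 0 0 0 1 0
3 0 3 3 0 0
t=1: 1 1 0 2 2 1
3 1 0 3 0 2
2 0 2 0 0 1
0 1 0 1 3 2
2 0 0 0 1 0
3 0 3 3 0 0
t=2: 1 1 0 2 2 1
3 1 0 3 0 2
2 0 3 0 0 1
0 1 0 1 3 2
2 0 0 0 1 0
3 0 3 3 0 0
t=3: 1 1 0 2 2 1
3 1 1 3 0 2
2 1 0 1 0 1
0 1 1 1 3 2
2 0 0 0 1 0
3 0 3 3 0 0
t=4: 1 1 0 2 2 1
3 1 1 3 0 2
2 1 1 1 0 1
0 1 1 1 3 2
2 0 0 0 1 0
3 0 3 3 0 0
t=5: 1 1 0 2 2 1
3 1 1 3 0 2
2 1 2 1 0 1
0 1 1 1 3 2
2 0 0 0 1 0
3 0 3 3 0 0
t=6: 1 1 0 2 2 1
3 1 1 3 0 2
2 1 3 1 0 1
0 1 1 1 3 2
2 0 0 0 1 0
3 0 3 3 0 0
t=7: 1 1 0 2 2 1
3 1 2 3 0 2
2 2 0 2 0 1
0 1 2 1 3 2
2 0 0 0 1 0
3 0 3 3 0 0
t=8: 1 1 0 2 2 1
3 1 2 3 0 2
2 2 1 2 0 1
0 1 2 1 3 2
2 0 0 0 1 0
3 0 3 3 0 0
t=9: 1 1 0 2 2 1
3 1 2 3 0 2
2 2 2 2 0 1
0 1 2 1 3 2
2 0 0 0 1 0
3 0 3 3 0 0
t=10: 1 1 0 2 2 1
3 1 2 3 0 2
2 2 3 2 0 1
0 1 2 1 3 2
2 0 0 0 1 0
3 0 3 3 0 0
t=11: 1 1 0 2 2 1
3 1 3 3 0 2
2 3 0 3 0 1
0 1 3 1 3 2
2 0 0 0 1 0
3 0 3 3 0 0
t=12: 1 1 0 2 2 1
3 1 3 3 0 2
2 3 1 3 0 1
0 1 3 1 3 2
2 0 0 0 1 0
3 0 3 3 0 0
t=13: 1 1 0 2 2 1
3 1 3 3 0 2
2 3 2 3 0 1
0 1 3 1 3 2
2 0 0 0 1 0
3 0 3 3 0 0
t=14: 1 1 0 2 2 1
3 1 3 3 0 2
2 3 3 3 0 1
0 1 3 1 3 2
2 0 0 0 1 0
3 0 3 3 0 0
t=15: 1 1 1 3 2 1
3 3 2 1 1 2
3 1 0 2 1 1
0 3 1 3 3 2
2 0 1 0 1 0
3 0 3 3 0 0
t=16: 1 1 1 3 2 1
3 3 2 1 1 2
3 1 1 2 1 1
0 3 1 3 3 2
2 0 1 0 1 0
3 0 3 3 0 0
t=17: 1 1 1 3 2 1
3 3 2 1 1 2
3 1 2 2 1 1
0 3 1 3 3 2
2 0 1 0 1 0
3 0 3 3 0 0
t=18: 1 1 1 3 2 1
3 3 2 1 1 2
3 1 3 2 1 1
0 3 1 3 3 2
2 0 1 0 1 0
3 0 3 3 0 0
t=19: 1 1 1 3 2 1
3 3 3 1 1 2
3 2 0 3 1 1
0 3 2 3 3 2
2 0 1 0 1 0
3 0 3 3 0 0

2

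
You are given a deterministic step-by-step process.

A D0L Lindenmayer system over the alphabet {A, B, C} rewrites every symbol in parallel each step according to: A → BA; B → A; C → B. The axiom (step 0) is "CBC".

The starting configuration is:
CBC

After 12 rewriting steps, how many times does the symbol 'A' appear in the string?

322

step 0: CBC
step 1: BAB
step 2: ABAA
step 3: BAABABA
step 4: ABABAABAABA
step 5: BAABAABABAABABAABA
step 6: ABABAABABAABAABABAABAABABAABA
step 7: BAABAABABAABAABABAABABAABAABABAABABAABAABABAABA
step 8: ABABAABABAABAABABAABABAABAABABAABAABABAABABAABAABABAABAABABAABABAABAABABAABA
step 9: BAABAABABAABAABABAABABAABAABABAABAABABAABABAABAABABAABABAA…ABAABABAABABAABAABABAABABAABAABABAABAABABAABABAABAABABAABA  (len 123)
step 10: ABABAABABAABAABABAABABAABAABABAABAABABAABABAABAABABAABABAA…ABAABABAABABAABAABABAABABAABAABABAABAABABAABABAABAABABAABA  (len 199)
step 11: BAABAABABAABAABABAABABAABAABABAABAABABAABABAABAABABAABABAA…ABAABABAABABAABAABABAABABAABAABABAABAABABAABABAABAABABAABA  (len 322)
step 12: ABABAABABAABAABABAABABAABAABABAABAABABAABABAABAABABAABABAA…ABAABABAABABAABAABABAABABAABAABABAABAABABAABABAABAABABAABA  (len 521)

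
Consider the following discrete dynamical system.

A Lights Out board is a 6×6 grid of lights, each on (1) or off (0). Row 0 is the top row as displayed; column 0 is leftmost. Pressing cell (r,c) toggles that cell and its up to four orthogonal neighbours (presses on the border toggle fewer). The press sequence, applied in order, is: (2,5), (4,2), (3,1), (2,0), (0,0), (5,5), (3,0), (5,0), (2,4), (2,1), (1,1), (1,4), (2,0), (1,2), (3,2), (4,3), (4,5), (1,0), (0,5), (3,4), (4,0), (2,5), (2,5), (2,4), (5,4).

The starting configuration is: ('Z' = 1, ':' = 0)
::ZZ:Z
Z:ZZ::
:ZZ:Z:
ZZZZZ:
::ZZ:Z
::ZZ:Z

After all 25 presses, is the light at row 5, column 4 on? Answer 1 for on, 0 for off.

t=0: ::ZZ:Z
Z:ZZ::
:ZZ:Z:
ZZZZZ:
::ZZ:Z
::ZZ:Z
t=1: ::ZZ:Z
Z:ZZ:Z
:ZZ::Z
ZZZZZZ
::ZZ:Z
::ZZ:Z
t=2: ::ZZ:Z
Z:ZZ:Z
:ZZ::Z
ZZ:ZZZ
:Z:::Z
:::Z:Z
t=3: ::ZZ:Z
Z:ZZ:Z
::Z::Z
::ZZZZ
:::::Z
:::Z:Z
t=4: ::ZZ:Z
::ZZ:Z
ZZZ::Z
Z:ZZZZ
:::::Z
:::Z:Z
t=5: ZZZZ:Z
Z:ZZ:Z
ZZZ::Z
Z:ZZZZ
:::::Z
:::Z:Z
t=6: ZZZZ:Z
Z:ZZ:Z
ZZZ::Z
Z:ZZZZ
::::::
:::ZZ:
t=7: ZZZZ:Z
Z:ZZ:Z
:ZZ::Z
:ZZZZZ
Z:::::
:::ZZ:
t=8: ZZZZ:Z
Z:ZZ:Z
:ZZ::Z
:ZZZZZ
::::::
ZZ:ZZ:
t=9: ZZZZ:Z
Z:ZZZZ
:ZZZZ:
:ZZZ:Z
::::::
ZZ:ZZ:
t=10: ZZZZ:Z
ZZZZZZ
Z::ZZ:
::ZZ:Z
::::::
ZZ:ZZ:
t=11: Z:ZZ:Z
:::ZZZ
ZZ:ZZ:
::ZZ:Z
::::::
ZZ:ZZ:
t=12: Z:ZZZZ
::::::
ZZ:Z::
::ZZ:Z
::::::
ZZ:ZZ:
t=13: Z:ZZZZ
Z:::::
:::Z::
Z:ZZ:Z
::::::
ZZ:ZZ:
t=14: Z::ZZZ
ZZZZ::
::ZZ::
Z:ZZ:Z
::::::
ZZ:ZZ:
t=15: Z::ZZZ
ZZZZ::
:::Z::
ZZ:::Z
::Z:::
ZZ:ZZ:
t=16: Z::ZZZ
ZZZZ::
:::Z::
ZZ:Z:Z
:::ZZ:
ZZ::Z:
t=17: Z::ZZZ
ZZZZ::
:::Z::
ZZ:Z::
:::Z:Z
ZZ::ZZ
t=18: :::ZZZ
::ZZ::
Z::Z::
ZZ:Z::
:::Z:Z
ZZ::ZZ
t=19: :::Z::
::ZZ:Z
Z::Z::
ZZ:Z::
:::Z:Z
ZZ::ZZ
t=20: :::Z::
::ZZ:Z
Z::ZZ:
ZZ::ZZ
:::ZZZ
ZZ::ZZ
t=21: :::Z::
::ZZ:Z
Z::ZZ:
:Z::ZZ
ZZ:ZZZ
:Z::ZZ
t=22: :::Z::
::ZZ::
Z::Z:Z
:Z::Z:
ZZ:ZZZ
:Z::ZZ
t=23: :::Z::
::ZZ:Z
Z::ZZ:
:Z::ZZ
ZZ:ZZZ
:Z::ZZ
t=24: :::Z::
::ZZZZ
Z::::Z
:Z:::Z
ZZ:ZZZ
:Z::ZZ
t=25: :::Z::
::ZZZZ
Z::::Z
:Z:::Z
ZZ:Z:Z
:Z:Z::

0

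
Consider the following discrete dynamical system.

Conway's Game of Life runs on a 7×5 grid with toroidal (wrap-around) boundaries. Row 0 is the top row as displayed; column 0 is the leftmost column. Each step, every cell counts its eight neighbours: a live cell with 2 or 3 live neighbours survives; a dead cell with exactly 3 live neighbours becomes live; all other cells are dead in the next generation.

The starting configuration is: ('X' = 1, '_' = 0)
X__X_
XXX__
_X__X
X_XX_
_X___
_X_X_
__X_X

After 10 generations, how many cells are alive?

step 0: X__X_
XXX__
_X__X
X_XX_
_X___
_X_X_
__X_X
step 1: X__X_
__XX_
____X
X_XXX
XX_XX
XX_X_
XXX_X
step 2: X____
__XX_
XX___
__X__
_____
_____
_____
step 3: _____
X_X_X
_X_X_
_X___
_____
_____
_____
step 4: _____
XXXXX
_X_XX
__X__
_____
_____
_____
step 5: XXXXX
_X___
_____
__XX_
_____
_____
_____
step 6: XXXXX
_X_XX
__X__
_____
_____
_____
XXXXX
step 7: _____
_____
__XX_
_____
_____
XXXXX
_____
step 8: _____
_____
_____
_____
XXXXX
XXXXX
XXXXX
step 9: XXXXX
_____
_____
XXXXX
_____
_____
_____
step 10: XXXXX
XXXXX
XXXXX
XXXXX
XXXXX
_____
XXXXX

30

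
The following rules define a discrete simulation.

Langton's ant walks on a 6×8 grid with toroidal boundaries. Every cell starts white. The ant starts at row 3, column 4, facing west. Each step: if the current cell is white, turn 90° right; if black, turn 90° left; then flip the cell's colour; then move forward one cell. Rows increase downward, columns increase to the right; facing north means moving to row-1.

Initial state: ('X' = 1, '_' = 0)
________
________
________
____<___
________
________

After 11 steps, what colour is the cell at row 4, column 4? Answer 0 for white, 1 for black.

0

step 0: ________
________
________
____<___
________
________
step 1: ________
________
____^___
____X___
________
________
step 2: ________
________
____X>__
____X___
________
________
step 3: ________
________
____XX__
____Xv__
________
________
step 4: ________
________
____XX__
____<X__
________
________
step 5: ________
________
____XX__
_____X__
____v___
________
step 6: ________
________
____XX__
_____X__
___<X___
________
step 7: ________
________
____XX__
___^_X__
___XX___
________
step 8: ________
________
____XX__
___X>X__
___XX___
________
step 9: ________
________
____XX__
___XXX__
___Xv___
________
step 10: ________
________
____XX__
___XXX__
___X_>__
________
step 11: ________
________
____XX__
___XXX__
___X_X__
_____v__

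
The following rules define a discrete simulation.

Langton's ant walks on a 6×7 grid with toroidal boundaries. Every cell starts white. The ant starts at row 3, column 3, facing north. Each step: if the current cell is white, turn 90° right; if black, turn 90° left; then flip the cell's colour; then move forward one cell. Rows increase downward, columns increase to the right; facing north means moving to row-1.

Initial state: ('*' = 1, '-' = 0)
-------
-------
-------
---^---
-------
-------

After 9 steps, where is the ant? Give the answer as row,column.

3,2

gen 0: -------
-------
-------
---^---
-------
-------
gen 1: -------
-------
-------
---*>--
-------
-------
gen 2: -------
-------
-------
---**--
----v--
-------
gen 3: -------
-------
-------
---**--
---<*--
-------
gen 4: -------
-------
-------
---^*--
---**--
-------
gen 5: -------
-------
-------
--<-*--
---**--
-------
gen 6: -------
-------
--^----
--*-*--
---**--
-------
gen 7: -------
-------
--*>---
--*-*--
---**--
-------
gen 8: -------
-------
--**---
--*v*--
---**--
-------
gen 9: -------
-------
--**---
--<**--
---**--
-------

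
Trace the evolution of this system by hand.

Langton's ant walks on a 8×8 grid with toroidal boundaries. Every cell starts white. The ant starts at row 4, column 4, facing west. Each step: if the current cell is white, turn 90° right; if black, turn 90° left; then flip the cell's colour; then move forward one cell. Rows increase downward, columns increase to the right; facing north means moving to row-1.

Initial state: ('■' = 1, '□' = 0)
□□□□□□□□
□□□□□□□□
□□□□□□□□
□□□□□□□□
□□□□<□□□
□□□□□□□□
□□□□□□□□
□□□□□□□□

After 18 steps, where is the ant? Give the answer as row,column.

step 0: □□□□□□□□
□□□□□□□□
□□□□□□□□
□□□□□□□□
□□□□<□□□
□□□□□□□□
□□□□□□□□
□□□□□□□□
step 1: □□□□□□□□
□□□□□□□□
□□□□□□□□
□□□□^□□□
□□□□■□□□
□□□□□□□□
□□□□□□□□
□□□□□□□□
step 2: □□□□□□□□
□□□□□□□□
□□□□□□□□
□□□□■>□□
□□□□■□□□
□□□□□□□□
□□□□□□□□
□□□□□□□□
step 3: □□□□□□□□
□□□□□□□□
□□□□□□□□
□□□□■■□□
□□□□■v□□
□□□□□□□□
□□□□□□□□
□□□□□□□□
step 4: □□□□□□□□
□□□□□□□□
□□□□□□□□
□□□□■■□□
□□□□<■□□
□□□□□□□□
□□□□□□□□
□□□□□□□□
step 5: □□□□□□□□
□□□□□□□□
□□□□□□□□
□□□□■■□□
□□□□□■□□
□□□□v□□□
□□□□□□□□
□□□□□□□□
step 6: □□□□□□□□
□□□□□□□□
□□□□□□□□
□□□□■■□□
□□□□□■□□
□□□<■□□□
□□□□□□□□
□□□□□□□□
step 7: □□□□□□□□
□□□□□□□□
□□□□□□□□
□□□□■■□□
□□□^□■□□
□□□■■□□□
□□□□□□□□
□□□□□□□□
step 8: □□□□□□□□
□□□□□□□□
□□□□□□□□
□□□□■■□□
□□□■>■□□
□□□■■□□□
□□□□□□□□
□□□□□□□□
step 9: □□□□□□□□
□□□□□□□□
□□□□□□□□
□□□□■■□□
□□□■■■□□
□□□■v□□□
□□□□□□□□
□□□□□□□□
step 10: □□□□□□□□
□□□□□□□□
□□□□□□□□
□□□□■■□□
□□□■■■□□
□□□■□>□□
□□□□□□□□
□□□□□□□□
step 11: □□□□□□□□
□□□□□□□□
□□□□□□□□
□□□□■■□□
□□□■■■□□
□□□■□■□□
□□□□□v□□
□□□□□□□□
step 12: □□□□□□□□
□□□□□□□□
□□□□□□□□
□□□□■■□□
□□□■■■□□
□□□■□■□□
□□□□<■□□
□□□□□□□□
step 13: □□□□□□□□
□□□□□□□□
□□□□□□□□
□□□□■■□□
□□□■■■□□
□□□■^■□□
□□□□■■□□
□□□□□□□□
step 14: □□□□□□□□
□□□□□□□□
□□□□□□□□
□□□□■■□□
□□□■■■□□
□□□■■>□□
□□□□■■□□
□□□□□□□□
step 15: □□□□□□□□
□□□□□□□□
□□□□□□□□
□□□□■■□□
□□□■■^□□
□□□■■□□□
□□□□■■□□
□□□□□□□□
step 16: □□□□□□□□
□□□□□□□□
□□□□□□□□
□□□□■■□□
□□□■<□□□
□□□■■□□□
□□□□■■□□
□□□□□□□□
step 17: □□□□□□□□
□□□□□□□□
□□□□□□□□
□□□□■■□□
□□□■□□□□
□□□■v□□□
□□□□■■□□
□□□□□□□□
step 18: □□□□□□□□
□□□□□□□□
□□□□□□□□
□□□□■■□□
□□□■□□□□
□□□■□>□□
□□□□■■□□
□□□□□□□□

5,5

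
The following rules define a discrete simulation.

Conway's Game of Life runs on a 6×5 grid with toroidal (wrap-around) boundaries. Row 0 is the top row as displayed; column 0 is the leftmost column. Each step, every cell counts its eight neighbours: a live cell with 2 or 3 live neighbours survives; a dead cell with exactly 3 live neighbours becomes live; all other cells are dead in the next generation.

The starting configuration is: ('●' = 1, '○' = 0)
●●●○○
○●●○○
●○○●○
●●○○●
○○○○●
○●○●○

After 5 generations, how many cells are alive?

2

0) ●●●○○
○●●○○
●○○●○
●●○○●
○○○○●
○●○●○
1) ●○○●○
○○○●●
○○○●○
○●○●○
○●●●●
○●○●●
2) ●○○○○
○○●●○
○○○●○
●●○○○
○●○○○
○●○○○
3) ○●●○○
○○●●●
○●○●●
●●●○○
○●●○○
●●○○○
4) ○○○○●
○○○○●
○○○○○
○○○○●
○○○○○
●○○○○
5) ●○○○●
○○○○○
○○○○○
○○○○○
○○○○○
○○○○○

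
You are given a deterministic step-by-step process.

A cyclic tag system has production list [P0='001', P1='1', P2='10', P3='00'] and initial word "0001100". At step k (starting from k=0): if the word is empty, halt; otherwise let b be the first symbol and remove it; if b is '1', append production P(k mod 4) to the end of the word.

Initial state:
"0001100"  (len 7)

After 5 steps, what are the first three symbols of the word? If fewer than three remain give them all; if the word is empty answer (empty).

000

0) "0001100"  (len 7)
1) "001100"  (len 6)
2) "01100"  (len 5)
3) "1100"  (len 4)
4) "10000"  (len 5)
5) "0000001"  (len 7)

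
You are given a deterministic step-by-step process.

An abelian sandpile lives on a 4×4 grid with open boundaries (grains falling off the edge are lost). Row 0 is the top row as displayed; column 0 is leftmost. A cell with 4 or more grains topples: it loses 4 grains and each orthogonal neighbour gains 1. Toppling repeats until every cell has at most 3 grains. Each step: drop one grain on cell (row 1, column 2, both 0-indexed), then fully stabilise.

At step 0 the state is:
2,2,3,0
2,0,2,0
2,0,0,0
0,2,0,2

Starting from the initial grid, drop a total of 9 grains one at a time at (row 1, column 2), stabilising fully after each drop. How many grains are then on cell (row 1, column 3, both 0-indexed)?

gen 0: 2,2,3,0
2,0,2,0
2,0,0,0
0,2,0,2
gen 1: 2,2,3,0
2,0,3,0
2,0,0,0
0,2,0,2
gen 2: 2,3,0,1
2,1,1,1
2,0,1,0
0,2,0,2
gen 3: 2,3,0,1
2,1,2,1
2,0,1,0
0,2,0,2
gen 4: 2,3,0,1
2,1,3,1
2,0,1,0
0,2,0,2
gen 5: 2,3,1,1
2,2,0,2
2,0,2,0
0,2,0,2
gen 6: 2,3,1,1
2,2,1,2
2,0,2,0
0,2,0,2
gen 7: 2,3,1,1
2,2,2,2
2,0,2,0
0,2,0,2
gen 8: 2,3,1,1
2,2,3,2
2,0,2,0
0,2,0,2
gen 9: 2,3,2,1
2,3,0,3
2,0,3,0
0,2,0,2

3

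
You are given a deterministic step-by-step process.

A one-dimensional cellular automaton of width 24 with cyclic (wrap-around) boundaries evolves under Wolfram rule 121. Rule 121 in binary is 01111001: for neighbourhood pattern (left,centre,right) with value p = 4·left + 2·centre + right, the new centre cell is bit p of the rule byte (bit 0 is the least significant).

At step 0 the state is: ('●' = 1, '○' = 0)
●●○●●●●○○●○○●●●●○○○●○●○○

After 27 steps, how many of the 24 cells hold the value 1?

10

step 0: ●●○●●●●○○●○○●●●●○○○●○●○○
step 1: ●●●●○○●●○○●○●○○●●●○○●○●○
step 2: ●○○●●○●●●○○●○●○●○●●○○●○●
step 3: ●●○●●●●○●●○○●○●○●●●●○○●●
step 4: ○●●●○○●●●●●○○●○●●○○●●○●○
step 5: ○●○●●○●○○○●●○○●●●●○●●●○●
step 6: ●○●●●●○●●○●●●○●○○●●●○●●○
step 7: ○●●○○●●●●●●○●●○●○●○●●●●●
step 8: ●●●●○●○○○○●●●●●○●○●●○○○●
step 9: ○○○●●○●●●○●○○○●●○●●●●●○●
step 10: ●●○●●●●○●●○●●○●●●●○○○●●○
step 11: ●●●●○○●●●●●●●●●○○●●●○●●●
step 12: ○○○●●○●○○○○○○○●●○●○●●●○○
step 13: ●●○●●●○●●●●●●○●●●○●●○●●●
step 14: ○●●●○●●●○○○○●●●○●●●●●●○○
step 15: ○●○●●●○●●●●○●○●●●○○○○●●●
step 16: ●○●●○●●●○○●●○●●○●●●●○●○●
step 17: ●●●●●●○●●○●●●●●●●○○●●○●●
step 18: ○○○○○●●●●●●○○○○○●●○●●●●○
step 19: ●●●●○●○○○○●●●●●○●●●●○○●●
step 20: ○○○●●○●●●○●○○○●●●○○●●○●○
step 21: ●●○●●●●○●●○●●○●○●●○●●●○●
step 22: ○●●●○○●●●●●●●●○●●●●●○●●●
step 23: ●●○●●○●○○○○○○●●●○○○●●●○●
step 24: ○●●●●●○●●●●●○●○●●●○●○●●●
step 25: ●●○○○●●●○○○●●○●●○●●○●●○●
step 26: ○●●●○●○●●●○●●●●●●●●●●●●●
step 27: ●●○●●○●●○●●●○○○○○○○○○○○●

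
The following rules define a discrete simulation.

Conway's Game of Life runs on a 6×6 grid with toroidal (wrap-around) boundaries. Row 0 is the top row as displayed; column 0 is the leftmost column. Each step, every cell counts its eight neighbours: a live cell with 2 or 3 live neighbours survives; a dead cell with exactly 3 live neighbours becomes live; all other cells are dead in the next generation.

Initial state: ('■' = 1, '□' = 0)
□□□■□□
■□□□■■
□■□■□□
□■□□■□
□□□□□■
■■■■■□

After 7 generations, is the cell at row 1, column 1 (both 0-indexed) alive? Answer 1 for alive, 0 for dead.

step 0: □□□■□□
■□□□■■
□■□■□□
□■□□■□
□□□□□■
■■■■■□
step 1: □□□□□□
■□■■■■
□■■■□□
■□■□■□
□□□□□■
■■■■■■
step 2: □□□□□□
■□□□■■
□□□□□□
■□■□■■
□□□□□□
■■■■■■
step 3: □□■□□□
□□□□□■
□■□■□□
□□□□□■
□□□□□□
■■■■■■
step 4: □□■□□□
□□■□□□
■□□□■□
□□□□□□
□■■■□□
■■■■■■
step 5: ■□□□■■
□■□■□□
□□□□□□
□■■■□□
□□□□□■
■□□□■■
step 6: □■□■□□
■□□□■■
□■□■□□
□□■□□□
□■■■□■
□□□□□□
step 7: ■□□□■■
■■□■■■
■■■■■■
■□□□■□
□■■■□□
■■□■■□

1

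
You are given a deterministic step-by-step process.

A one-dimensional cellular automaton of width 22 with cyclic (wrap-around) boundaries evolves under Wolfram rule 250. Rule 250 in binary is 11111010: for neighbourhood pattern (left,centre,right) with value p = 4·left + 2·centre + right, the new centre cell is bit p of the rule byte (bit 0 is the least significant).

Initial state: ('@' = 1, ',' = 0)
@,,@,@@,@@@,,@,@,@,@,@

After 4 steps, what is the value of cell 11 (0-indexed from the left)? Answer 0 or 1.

0) @,,@,@@,@@@,,@,@,@,@,@
1) @@@,@@@@@@@@@,@,@,@,@@
2) @@@@@@@@@@@@@@,@,@,@@@
3) @@@@@@@@@@@@@@@,@,@@@@
4) @@@@@@@@@@@@@@@@,@@@@@

1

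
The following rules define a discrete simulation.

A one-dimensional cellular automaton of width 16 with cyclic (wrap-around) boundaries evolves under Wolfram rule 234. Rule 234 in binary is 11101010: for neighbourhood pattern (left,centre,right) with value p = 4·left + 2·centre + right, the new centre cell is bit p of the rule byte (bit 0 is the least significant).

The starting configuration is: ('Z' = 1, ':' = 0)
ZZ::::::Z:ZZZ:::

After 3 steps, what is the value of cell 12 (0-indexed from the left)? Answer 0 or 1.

1

[0] ZZ::::::Z:ZZZ:::
[1] ZZ:::::Z:ZZZZ::Z
[2] ZZ::::Z:ZZZZZ:ZZ
[3] ZZ:::Z:ZZZZZZZZZ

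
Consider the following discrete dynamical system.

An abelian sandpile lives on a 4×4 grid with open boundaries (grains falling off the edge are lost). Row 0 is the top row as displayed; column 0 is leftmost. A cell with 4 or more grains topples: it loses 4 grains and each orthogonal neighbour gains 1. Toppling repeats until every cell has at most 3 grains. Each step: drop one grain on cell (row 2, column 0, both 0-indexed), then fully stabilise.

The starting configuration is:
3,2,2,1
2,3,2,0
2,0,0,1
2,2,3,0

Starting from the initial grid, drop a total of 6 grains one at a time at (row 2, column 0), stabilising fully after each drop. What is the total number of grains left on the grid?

step 0: 3,2,2,1
2,3,2,0
2,0,0,1
2,2,3,0
step 1: 3,2,2,1
2,3,2,0
3,0,0,1
2,2,3,0
step 2: 3,2,2,1
3,3,2,0
0,1,0,1
3,2,3,0
step 3: 3,2,2,1
3,3,2,0
1,1,0,1
3,2,3,0
step 4: 3,2,2,1
3,3,2,0
2,1,0,1
3,2,3,0
step 5: 3,2,2,1
3,3,2,0
3,1,0,1
3,2,3,0
step 6: 1,0,3,1
2,1,3,0
2,3,0,1
0,3,3,0

23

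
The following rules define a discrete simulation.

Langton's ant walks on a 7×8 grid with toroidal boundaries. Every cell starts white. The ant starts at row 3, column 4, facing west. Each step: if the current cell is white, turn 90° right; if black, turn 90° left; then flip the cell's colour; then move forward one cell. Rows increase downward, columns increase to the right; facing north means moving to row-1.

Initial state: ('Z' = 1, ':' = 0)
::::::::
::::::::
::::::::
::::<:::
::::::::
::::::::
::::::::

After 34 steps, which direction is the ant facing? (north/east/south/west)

east

gen 0: ::::::::
::::::::
::::::::
::::<:::
::::::::
::::::::
::::::::
gen 1: ::::::::
::::::::
::::^:::
::::Z:::
::::::::
::::::::
::::::::
gen 2: ::::::::
::::::::
::::Z>::
::::Z:::
::::::::
::::::::
::::::::
gen 3: ::::::::
::::::::
::::ZZ::
::::Zv::
::::::::
::::::::
::::::::
gen 4: ::::::::
::::::::
::::ZZ::
::::<Z::
::::::::
::::::::
::::::::
gen 5: ::::::::
::::::::
::::ZZ::
:::::Z::
::::v:::
::::::::
::::::::
gen 6: ::::::::
::::::::
::::ZZ::
:::::Z::
:::<Z:::
::::::::
::::::::
gen 7: ::::::::
::::::::
::::ZZ::
:::^:Z::
:::ZZ:::
::::::::
::::::::
gen 8: ::::::::
::::::::
::::ZZ::
:::Z>Z::
:::ZZ:::
::::::::
::::::::
gen 9: ::::::::
::::::::
::::ZZ::
:::ZZZ::
:::Zv:::
::::::::
::::::::
gen 10: ::::::::
::::::::
::::ZZ::
:::ZZZ::
:::Z:>::
::::::::
::::::::
gen 11: ::::::::
::::::::
::::ZZ::
:::ZZZ::
:::Z:Z::
:::::v::
::::::::
gen 12: ::::::::
::::::::
::::ZZ::
:::ZZZ::
:::Z:Z::
::::<Z::
::::::::
gen 13: ::::::::
::::::::
::::ZZ::
:::ZZZ::
:::Z^Z::
::::ZZ::
::::::::
gen 14: ::::::::
::::::::
::::ZZ::
:::ZZZ::
:::ZZ>::
::::ZZ::
::::::::
gen 15: ::::::::
::::::::
::::ZZ::
:::ZZ^::
:::ZZ:::
::::ZZ::
::::::::
gen 16: ::::::::
::::::::
::::ZZ::
:::Z<:::
:::ZZ:::
::::ZZ::
::::::::
gen 17: ::::::::
::::::::
::::ZZ::
:::Z::::
:::Zv:::
::::ZZ::
::::::::
gen 18: ::::::::
::::::::
::::ZZ::
:::Z::::
:::Z:>::
::::ZZ::
::::::::
gen 19: ::::::::
::::::::
::::ZZ::
:::Z::::
:::Z:Z::
::::Zv::
::::::::
gen 20: ::::::::
::::::::
::::ZZ::
:::Z::::
:::Z:Z::
::::Z:>:
::::::::
gen 21: ::::::::
::::::::
::::ZZ::
:::Z::::
:::Z:Z::
::::Z:Z:
::::::v:
gen 22: ::::::::
::::::::
::::ZZ::
:::Z::::
:::Z:Z::
::::Z:Z:
:::::<Z:
gen 23: ::::::::
::::::::
::::ZZ::
:::Z::::
:::Z:Z::
::::Z^Z:
:::::ZZ:
gen 24: ::::::::
::::::::
::::ZZ::
:::Z::::
:::Z:Z::
::::ZZ>:
:::::ZZ:
gen 25: ::::::::
::::::::
::::ZZ::
:::Z::::
:::Z:Z^:
::::ZZ::
:::::ZZ:
gen 26: ::::::::
::::::::
::::ZZ::
:::Z::::
:::Z:ZZ>
::::ZZ::
:::::ZZ:
gen 27: ::::::::
::::::::
::::ZZ::
:::Z::::
:::Z:ZZZ
::::ZZ:v
:::::ZZ:
gen 28: ::::::::
::::::::
::::ZZ::
:::Z::::
:::Z:ZZZ
::::ZZ<Z
:::::ZZ:
gen 29: ::::::::
::::::::
::::ZZ::
:::Z::::
:::Z:Z^Z
::::ZZZZ
:::::ZZ:
gen 30: ::::::::
::::::::
::::ZZ::
:::Z::::
:::Z:<:Z
::::ZZZZ
:::::ZZ:
gen 31: ::::::::
::::::::
::::ZZ::
:::Z::::
:::Z:::Z
::::ZvZZ
:::::ZZ:
gen 32: ::::::::
::::::::
::::ZZ::
:::Z::::
:::Z:::Z
::::Z:>Z
:::::ZZ:
gen 33: ::::::::
::::::::
::::ZZ::
:::Z::::
:::Z::^Z
::::Z::Z
:::::ZZ:
gen 34: ::::::::
::::::::
::::ZZ::
:::Z::::
:::Z::Z>
::::Z::Z
:::::ZZ: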